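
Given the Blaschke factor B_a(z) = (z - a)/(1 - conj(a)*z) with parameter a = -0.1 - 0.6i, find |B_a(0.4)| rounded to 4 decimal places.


Step 1: Numerator z0 - a = 0.4 - (-0.1 - 0.6i) = 0.5 + 0.6i
Step 2: Denominator 1 - conj(a)*z0 = 1 - (-0.1 + 0.6i)*0.4 = 1.04 - 0.24i
Step 3: |z0 - a|^2 = 0.5^2 + 0.6^2 = 0.61; |1 - conj(a)*z0|^2 = 1.04^2 + (-0.24)^2 = 1.1392
Step 4: |B_a(0.4)| = sqrt(0.61 / 1.1392) = sqrt(0.535463)
Step 5: = 0.7318

0.7318


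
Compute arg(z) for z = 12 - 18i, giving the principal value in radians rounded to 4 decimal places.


Step 1: z = 12 - 18i
Step 2: arg(z) = atan2(-18, 12)
Step 3: arg(z) = -0.9828

-0.9828


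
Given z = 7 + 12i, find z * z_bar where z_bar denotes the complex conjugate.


Step 1: conj(z) = 7 - 12i
Step 2: z * conj(z) = 7^2 + 12^2
Step 3: = 49 + 144 = 193

193


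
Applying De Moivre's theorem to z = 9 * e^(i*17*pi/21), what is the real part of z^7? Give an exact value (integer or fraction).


Step 1: By De Moivre's theorem, z^7 = 9^7 * e^(i*7*17*pi/21) = 4782969 * (cos(17*pi/3) + i*sin(17*pi/3))
Step 2: |z|^7 = 9^7 = 4782969
Step 3: Reduce the angle mod 2*pi: 17*pi/3 - 4*pi = 5*pi/3
Step 4: cos(5*pi/3) = 1/2
Step 5: Re(z^7) = 4782969 * 1/2 = 4782969/2

4782969/2


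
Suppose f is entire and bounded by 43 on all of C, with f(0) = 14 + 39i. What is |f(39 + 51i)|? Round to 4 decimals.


Step 1: By Liouville's theorem, a bounded entire function is constant.
Step 2: f(z) = f(0) = 14 + 39i for all z.
Step 3: |f(w)| = |14 + 39i| = sqrt(196 + 1521)
Step 4: = 41.4367

41.4367


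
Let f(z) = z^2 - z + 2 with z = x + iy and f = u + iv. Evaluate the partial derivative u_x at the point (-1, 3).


Step 1: f(z) = (x+iy)^2 - (x+iy) + 2
Step 2: u = (x^2 - y^2) - x + 2
Step 3: u_x = 2x - 1
Step 4: At (-1, 3): u_x = -2 - 1 = -3

-3


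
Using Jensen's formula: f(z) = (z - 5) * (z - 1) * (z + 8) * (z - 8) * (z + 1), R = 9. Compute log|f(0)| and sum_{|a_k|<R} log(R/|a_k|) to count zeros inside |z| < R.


Jensen's formula: (1/2pi)*integral log|f(Re^it)|dt = log|f(0)| + sum_{|a_k|<R} log(R/|a_k|)
Step 1: f(0) = (-5) * (-1) * 8 * (-8) * 1 = -320
Step 2: log|f(0)| = log|5| + log|1| + log|-8| + log|8| + log|-1| = 5.7683
Step 3: Zeros inside |z| < 9: 5, 1, -8, 8, -1
Step 4: Jensen sum = log(9/5) + log(9/1) + log(9/8) + log(9/8) + log(9/1) = 5.2178
Step 5: n(R) = number of terms in the Jensen sum = count of zeros inside |z| < 9 = 5

5


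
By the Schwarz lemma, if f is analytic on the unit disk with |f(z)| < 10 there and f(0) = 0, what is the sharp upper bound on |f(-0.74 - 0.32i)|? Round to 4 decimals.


Step 1: g = f/10 maps D -> D with g(0) = 0, so by the Schwarz lemma |g(z)| <= |z|, i.e. |f(z)| <= 10|z|; this is sharp (f(z) = 10z).
Step 2: |z0|^2 = (-0.74)^2 + (-0.32)^2 = 0.65
Step 3: |z0| = sqrt(0.65) = 0.806226
Step 4: Best bound = 10 * |z0| = 10 * 0.806226 = 8.0623

8.0623


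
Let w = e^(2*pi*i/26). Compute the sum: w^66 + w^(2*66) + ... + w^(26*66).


Step 1: The sum sum_{j=1}^{n} w^(k*j) equals n if n | k, else 0.
Step 2: Here n = 26, k = 66
Step 3: Does n divide k? 26 | 66 -> False
Step 4: Sum = 0

0


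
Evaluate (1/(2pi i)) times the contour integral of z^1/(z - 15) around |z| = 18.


Step 1: f(z) = z^1, a = 15 is inside |z| = 18
Step 2: By Cauchy integral formula: (1/(2pi*i)) * integral = f(a)
Step 3: f(15) = 15^1 = 15

15


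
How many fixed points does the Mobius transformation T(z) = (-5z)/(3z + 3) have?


Step 1: Fixed points satisfy T(z) = z
Step 2: 3z^2 + 8z = 0
Step 3: Discriminant = 8^2 - 4*3*0 = 64
Step 4: Number of fixed points = 2

2


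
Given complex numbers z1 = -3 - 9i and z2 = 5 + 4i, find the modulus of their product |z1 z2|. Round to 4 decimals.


Step 1: |z1| = sqrt((-3)^2 + (-9)^2) = sqrt(90)
Step 2: |z2| = sqrt(5^2 + 4^2) = sqrt(41)
Step 3: |z1*z2| = |z1|*|z2| = sqrt(90) * sqrt(41) = sqrt(90 * 41) = sqrt(3690)
Step 4: = 60.7454

60.7454


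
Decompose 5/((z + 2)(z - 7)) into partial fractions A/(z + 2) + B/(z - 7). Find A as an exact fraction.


Step 1: Multiply both sides by (z + 2) and set z = -2
Step 2: A = 5 / (-2 - 7)
Step 3: A = 5 / (-9)
Step 4: A = -5/9

-5/9


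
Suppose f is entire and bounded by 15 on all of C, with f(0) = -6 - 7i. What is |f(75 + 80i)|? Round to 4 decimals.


Step 1: By Liouville's theorem, a bounded entire function is constant.
Step 2: f(z) = f(0) = -6 - 7i for all z.
Step 3: |f(w)| = |-6 - 7i| = sqrt(36 + 49)
Step 4: = 9.2195

9.2195


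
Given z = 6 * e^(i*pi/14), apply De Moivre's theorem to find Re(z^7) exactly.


Step 1: By De Moivre's theorem, z^7 = 6^7 * e^(i*7*pi/14) = 279936 * (cos(pi/2) + i*sin(pi/2))
Step 2: |z|^7 = 6^7 = 279936
Step 3: The angle pi/2 already lies in [0, 2*pi)
Step 4: cos(pi/2) = 0
Step 5: Re(z^7) = 279936 * 0 = 0

0


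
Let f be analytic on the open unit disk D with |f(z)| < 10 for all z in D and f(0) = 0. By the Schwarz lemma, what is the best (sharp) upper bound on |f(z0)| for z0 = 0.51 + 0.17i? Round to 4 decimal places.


Step 1: g = f/10 maps D -> D with g(0) = 0, so by the Schwarz lemma |g(z)| <= |z|, i.e. |f(z)| <= 10|z|; this is sharp (f(z) = 10z).
Step 2: |z0|^2 = 0.51^2 + 0.17^2 = 0.289
Step 3: |z0| = sqrt(0.289) = 0.537587
Step 4: Best bound = 10 * |z0| = 10 * 0.537587 = 5.3759

5.3759


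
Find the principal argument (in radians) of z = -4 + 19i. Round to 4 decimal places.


Step 1: z = -4 + 19i
Step 2: arg(z) = atan2(19, -4)
Step 3: arg(z) = 1.7783

1.7783


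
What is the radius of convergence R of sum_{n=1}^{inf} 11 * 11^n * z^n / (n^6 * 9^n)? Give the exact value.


Step 1: General term a_n = 11 * 11^n / (n^6 * 9^n)
Step 2: By the root test, |a_n|^(1/n) = 11^(1/n) * 11 / (n^(6/n) * 9) -> 11/9 as n -> infinity (since 11^(1/n) -> 1 and n^(6/n) -> 1)
Step 3: R = 1/lim|a_n|^(1/n) = 9/11

9/11


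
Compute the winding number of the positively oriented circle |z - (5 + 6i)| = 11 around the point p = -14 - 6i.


Step 1: Center c = (5, 6), radius = 11
Step 2: |p - c|^2 = (-19)^2 + (-12)^2 = 505
Step 3: r^2 = 121
Step 4: |p-c| > r so winding number = 0

0


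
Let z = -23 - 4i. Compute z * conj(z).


Step 1: conj(z) = -23 + 4i
Step 2: z * conj(z) = (-23)^2 + (-4)^2
Step 3: = 529 + 16 = 545

545


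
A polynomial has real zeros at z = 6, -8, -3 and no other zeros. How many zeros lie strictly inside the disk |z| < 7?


Step 1: Check each root:
  z = 6: |6| = 6 < 7
  z = -8: |-8| = 8 >= 7
  z = -3: |-3| = 3 < 7
Step 2: Count = 2

2


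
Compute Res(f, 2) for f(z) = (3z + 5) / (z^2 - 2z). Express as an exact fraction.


Step 1: Q(z) = z^2 - 2z = (z - 2)(z)
Step 2: Q'(z) = 2z - 2
Step 3: Q'(2) = 2, P(2) = 11
Step 4: Res = P(2)/Q'(2) = 11/2 = 11/2

11/2


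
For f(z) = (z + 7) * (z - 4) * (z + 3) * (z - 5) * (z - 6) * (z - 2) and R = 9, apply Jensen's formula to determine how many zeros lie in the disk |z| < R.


Jensen's formula: (1/2pi)*integral log|f(Re^it)|dt = log|f(0)| + sum_{|a_k|<R} log(R/|a_k|)
Step 1: f(0) = 7 * (-4) * 3 * (-5) * (-6) * (-2) = 5040
Step 2: log|f(0)| = log|-7| + log|4| + log|-3| + log|5| + log|6| + log|2| = 8.5252
Step 3: Zeros inside |z| < 9: -7, 4, -3, 5, 6, 2
Step 4: Jensen sum = log(9/7) + log(9/4) + log(9/3) + log(9/5) + log(9/6) + log(9/2) = 4.6582
Step 5: n(R) = number of terms in the Jensen sum = count of zeros inside |z| < 9 = 6

6


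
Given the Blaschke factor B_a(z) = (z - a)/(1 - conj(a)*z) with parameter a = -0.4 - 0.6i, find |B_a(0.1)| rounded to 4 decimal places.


Step 1: Numerator z0 - a = 0.1 - (-0.4 - 0.6i) = 0.5 + 0.6i
Step 2: Denominator 1 - conj(a)*z0 = 1 - (-0.4 + 0.6i)*0.1 = 1.04 - 0.06i
Step 3: |z0 - a|^2 = 0.5^2 + 0.6^2 = 0.61; |1 - conj(a)*z0|^2 = 1.04^2 + (-0.06)^2 = 1.0852
Step 4: |B_a(0.1)| = sqrt(0.61 / 1.0852) = sqrt(0.562108)
Step 5: = 0.7497

0.7497


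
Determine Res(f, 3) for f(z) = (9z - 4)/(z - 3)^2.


Step 1: Pole of order 2 at z = 3
Step 2: Res = lim d/dz [(z - 3)^2 * f(z)] as z -> 3
Step 3: (z - 3)^2 * f(z) = 9z - 4
Step 4: d/dz[9z - 4] = 9

9


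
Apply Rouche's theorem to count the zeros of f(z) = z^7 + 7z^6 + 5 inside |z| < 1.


Step 1: On |z| = 1 the three terms have sizes |z^7| = 1^7 = 1, |7z^6| = 7*1^6 = 7, |5| = 5
Step 2: The dominant term is g(z) = 7z^6; let h(z) = z^7 + 5 so f = g + h
Step 3: On |z| = 1: |g| = 7 and |h| <= 1 + 5 = 6
Step 4: Since 7 > 6, |h| < |g| on |z| = 1, so by Rouche f has the same number of zeros as g inside |z| < 1
Step 5: g(z) = 7z^6 has 6 zeros (at the origin, multiplicity 6) inside |z| < 1. Answer = 6

6


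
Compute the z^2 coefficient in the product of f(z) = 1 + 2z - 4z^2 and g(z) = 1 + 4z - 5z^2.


Step 1: z^2 term in f*g comes from: (1)*(-5z^2) + (2z)*(4z) + (-4z^2)*(1)
Step 2: = -5 + 8 - 4
Step 3: = -1

-1


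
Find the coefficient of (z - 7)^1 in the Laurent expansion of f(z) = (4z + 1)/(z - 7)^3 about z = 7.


Step 1: Write the numerator in powers of (z - 7): 4z + 1 = 4(z - 7) + (4*7 + 1) = 4(z - 7) + 29
Step 2: Divide by (z - 7)^3: f(z) = 29(z - 7)^(-3) + 4(z - 7)^(-2)
Step 3: This finite sum is the Laurent series of f about z = 7.
Step 4: Only the powers -3 and -2 appear, so the coefficient of (z - 7)^1 = 0

0


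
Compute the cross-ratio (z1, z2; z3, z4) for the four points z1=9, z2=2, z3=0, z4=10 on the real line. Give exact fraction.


Step 1: (z1-z3)(z2-z4) = 9 * (-8) = -72
Step 2: (z1-z4)(z2-z3) = (-1) * 2 = -2
Step 3: Cross-ratio = 72/2 = 36

36


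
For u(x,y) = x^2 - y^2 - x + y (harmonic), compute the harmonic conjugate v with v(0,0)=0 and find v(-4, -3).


Step 1: v_x = -u_y = 2y - 1
Step 2: v_y = u_x = 2x - 1
Step 3: v = 2xy - x - y + C
Step 4: v(0,0) = 0 => C = 0
Step 5: v(-4, -3) = 31

31


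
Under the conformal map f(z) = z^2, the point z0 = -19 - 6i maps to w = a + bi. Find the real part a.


Step 1: z0 = -19 - 6i
Step 2: z0^2 = (-19)^2 - (-6)^2 + 228i
Step 3: real part = 361 - 36 = 325

325


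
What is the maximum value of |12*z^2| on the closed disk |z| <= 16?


Step 1: On |z| = 16, |f(z)| = 12 * |z|^2 = 12 * 16^2
Step 2: By maximum modulus principle, maximum is on boundary.
Step 3: Maximum = 12 * 256 = 3072

3072


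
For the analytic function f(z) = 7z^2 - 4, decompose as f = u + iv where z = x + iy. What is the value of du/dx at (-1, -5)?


Step 1: f(z) = 7(x+iy)^2 - 4
Step 2: u = 7(x^2 - y^2) - 4
Step 3: u_x = 14x + 0
Step 4: At (-1, -5): u_x = -14 + 0 = -14

-14


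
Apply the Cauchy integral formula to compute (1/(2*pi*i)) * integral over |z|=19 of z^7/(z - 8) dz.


Step 1: f(z) = z^7, a = 8 is inside |z| = 19
Step 2: By Cauchy integral formula: (1/(2pi*i)) * integral = f(a)
Step 3: f(8) = 8^7 = 2097152

2097152


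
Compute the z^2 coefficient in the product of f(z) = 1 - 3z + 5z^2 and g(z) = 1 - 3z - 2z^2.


Step 1: z^2 term in f*g comes from: (1)*(-2z^2) + (-3z)*(-3z) + (5z^2)*(1)
Step 2: = -2 + 9 + 5
Step 3: = 12

12


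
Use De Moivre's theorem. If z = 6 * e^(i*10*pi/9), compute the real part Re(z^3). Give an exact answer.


Step 1: By De Moivre's theorem, z^3 = 6^3 * e^(i*3*10*pi/9) = 216 * (cos(10*pi/3) + i*sin(10*pi/3))
Step 2: |z|^3 = 6^3 = 216
Step 3: Reduce the angle mod 2*pi: 10*pi/3 - 2*pi = 4*pi/3
Step 4: cos(4*pi/3) = -1/2
Step 5: Re(z^3) = 216 * (-1/2) = -108

-108


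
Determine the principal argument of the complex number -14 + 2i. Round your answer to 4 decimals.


Step 1: z = -14 + 2i
Step 2: arg(z) = atan2(2, -14)
Step 3: arg(z) = 2.9997

2.9997


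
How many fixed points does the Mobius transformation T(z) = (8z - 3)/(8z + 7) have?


Step 1: Fixed points satisfy T(z) = z
Step 2: 8z^2 - z + 3 = 0
Step 3: Discriminant = (-1)^2 - 4*8*3 = -95
Step 4: Number of fixed points = 2

2


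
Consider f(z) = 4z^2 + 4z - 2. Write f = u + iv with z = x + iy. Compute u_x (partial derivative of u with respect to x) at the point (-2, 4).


Step 1: f(z) = 4(x+iy)^2 + 4(x+iy) - 2
Step 2: u = 4(x^2 - y^2) + 4x - 2
Step 3: u_x = 8x + 4
Step 4: At (-2, 4): u_x = -16 + 4 = -12

-12


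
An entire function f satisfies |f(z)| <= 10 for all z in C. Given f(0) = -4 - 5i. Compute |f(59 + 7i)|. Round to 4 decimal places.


Step 1: By Liouville's theorem, a bounded entire function is constant.
Step 2: f(z) = f(0) = -4 - 5i for all z.
Step 3: |f(w)| = |-4 - 5i| = sqrt(16 + 25)
Step 4: = 6.4031

6.4031


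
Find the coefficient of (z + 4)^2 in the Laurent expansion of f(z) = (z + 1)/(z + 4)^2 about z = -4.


Step 1: Write the numerator in powers of (z + 4): z + 1 = (z + 4) + (1*(-4) + 1) = (z + 4) - 3
Step 2: Divide by (z + 4)^2: f(z) = -3(z + 4)^(-2) + (z + 4)^(-1)
Step 3: This finite sum is the Laurent series of f about z = -4.
Step 4: Only the powers -2 and -1 appear, so the coefficient of (z + 4)^2 = 0

0


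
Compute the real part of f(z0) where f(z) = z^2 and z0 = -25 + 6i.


Step 1: z0 = -25 + 6i
Step 2: z0^2 = (-25)^2 - 6^2 - 300i
Step 3: real part = 625 - 36 = 589

589


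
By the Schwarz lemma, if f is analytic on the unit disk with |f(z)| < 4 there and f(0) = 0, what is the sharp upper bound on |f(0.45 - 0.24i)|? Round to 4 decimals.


Step 1: g = f/4 maps D -> D with g(0) = 0, so by the Schwarz lemma |g(z)| <= |z|, i.e. |f(z)| <= 4|z|; this is sharp (f(z) = 4z).
Step 2: |z0|^2 = 0.45^2 + (-0.24)^2 = 0.2601
Step 3: |z0| = sqrt(0.2601) = 0.51
Step 4: Best bound = 4 * |z0| = 4 * 0.51 = 2.04

2.04


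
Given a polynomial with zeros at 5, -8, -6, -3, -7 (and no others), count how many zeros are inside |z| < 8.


Step 1: Check each root:
  z = 5: |5| = 5 < 8
  z = -8: |-8| = 8 >= 8
  z = -6: |-6| = 6 < 8
  z = -3: |-3| = 3 < 8
  z = -7: |-7| = 7 < 8
Step 2: Count = 4

4


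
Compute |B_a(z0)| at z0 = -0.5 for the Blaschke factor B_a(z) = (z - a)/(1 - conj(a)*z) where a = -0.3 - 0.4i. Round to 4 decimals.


Step 1: Numerator z0 - a = -0.5 - (-0.3 - 0.4i) = -0.2 + 0.4i
Step 2: Denominator 1 - conj(a)*z0 = 1 - (-0.3 + 0.4i)*(-0.5) = 0.85 + 0.2i
Step 3: |z0 - a|^2 = (-0.2)^2 + 0.4^2 = 0.2; |1 - conj(a)*z0|^2 = 0.85^2 + 0.2^2 = 0.7625
Step 4: |B_a(-0.5)| = sqrt(0.2 / 0.7625) = sqrt(0.262295)
Step 5: = 0.5121

0.5121


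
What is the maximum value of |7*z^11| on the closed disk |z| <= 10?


Step 1: On |z| = 10, |f(z)| = 7 * |z|^11 = 7 * 10^11
Step 2: By maximum modulus principle, maximum is on boundary.
Step 3: Maximum = 7 * 100000000000 = 700000000000

700000000000


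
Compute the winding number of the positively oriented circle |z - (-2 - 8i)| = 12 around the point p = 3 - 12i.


Step 1: Center c = (-2, -8), radius = 12
Step 2: |p - c|^2 = 5^2 + (-4)^2 = 41
Step 3: r^2 = 144
Step 4: |p-c| < r so winding number = 1

1


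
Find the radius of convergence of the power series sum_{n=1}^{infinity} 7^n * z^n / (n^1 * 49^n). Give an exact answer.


Step 1: General term a_n = 7^n / (n^1 * 49^n)
Step 2: By the root test, |a_n|^(1/n) = 7 / (n^(1/n) * 49) -> 7/49 as n -> infinity (since n^(1/n) -> 1)
Step 3: R = 1/lim|a_n|^(1/n) = 49/7 = 7

7


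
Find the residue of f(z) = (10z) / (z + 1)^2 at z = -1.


Step 1: Pole of order 2 at z = -1
Step 2: Res = lim d/dz [(z + 1)^2 * f(z)] as z -> -1
Step 3: (z + 1)^2 * f(z) = 10z
Step 4: d/dz[10z] = 10

10


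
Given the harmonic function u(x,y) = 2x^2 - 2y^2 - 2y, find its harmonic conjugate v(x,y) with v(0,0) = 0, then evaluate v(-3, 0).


Step 1: v_x = -u_y = 4y + 2
Step 2: v_y = u_x = 4x + 0
Step 3: v = 4xy + 2x + C
Step 4: v(0,0) = 0 => C = 0
Step 5: v(-3, 0) = -6

-6


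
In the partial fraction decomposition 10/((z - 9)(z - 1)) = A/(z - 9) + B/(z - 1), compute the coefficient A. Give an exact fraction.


Step 1: Multiply both sides by (z - 9) and set z = 9
Step 2: A = 10 / (9 - 1)
Step 3: A = 10 / 8
Step 4: A = 5/4

5/4


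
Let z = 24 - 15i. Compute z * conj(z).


Step 1: conj(z) = 24 + 15i
Step 2: z * conj(z) = 24^2 + (-15)^2
Step 3: = 576 + 225 = 801

801


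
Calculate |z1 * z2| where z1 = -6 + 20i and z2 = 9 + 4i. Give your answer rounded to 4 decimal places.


Step 1: |z1| = sqrt((-6)^2 + 20^2) = sqrt(436)
Step 2: |z2| = sqrt(9^2 + 4^2) = sqrt(97)
Step 3: |z1*z2| = |z1|*|z2| = sqrt(436) * sqrt(97) = sqrt(436 * 97) = sqrt(42292)
Step 4: = 205.6502

205.6502


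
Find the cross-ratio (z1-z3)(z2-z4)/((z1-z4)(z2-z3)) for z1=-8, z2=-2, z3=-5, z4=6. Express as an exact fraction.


Step 1: (z1-z3)(z2-z4) = (-3) * (-8) = 24
Step 2: (z1-z4)(z2-z3) = (-14) * 3 = -42
Step 3: Cross-ratio = -24/42 = -4/7

-4/7


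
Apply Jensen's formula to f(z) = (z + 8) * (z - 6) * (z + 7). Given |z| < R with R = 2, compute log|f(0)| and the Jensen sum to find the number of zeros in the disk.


Jensen's formula: (1/2pi)*integral log|f(Re^it)|dt = log|f(0)| + sum_{|a_k|<R} log(R/|a_k|)
Step 1: f(0) = 8 * (-6) * 7 = -336
Step 2: log|f(0)| = log|-8| + log|6| + log|-7| = 5.8171
Step 3: Zeros inside |z| < 2: none
Step 4: Jensen sum = (empty sum) = 0
Step 5: n(R) = number of terms in the Jensen sum = count of zeros inside |z| < 2 = 0

0


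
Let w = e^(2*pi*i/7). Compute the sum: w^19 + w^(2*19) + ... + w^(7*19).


Step 1: The sum sum_{j=1}^{n} w^(k*j) equals n if n | k, else 0.
Step 2: Here n = 7, k = 19
Step 3: Does n divide k? 7 | 19 -> False
Step 4: Sum = 0

0


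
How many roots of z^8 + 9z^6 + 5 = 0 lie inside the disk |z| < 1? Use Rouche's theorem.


Step 1: On |z| = 1 the three terms have sizes |z^8| = 1^8 = 1, |9z^6| = 9*1^6 = 9, |5| = 5
Step 2: The dominant term is g(z) = 9z^6; let h(z) = z^8 + 5 so f = g + h
Step 3: On |z| = 1: |g| = 9 and |h| <= 1 + 5 = 6
Step 4: Since 9 > 6, |h| < |g| on |z| = 1, so by Rouche f has the same number of zeros as g inside |z| < 1
Step 5: g(z) = 9z^6 has 6 zeros (at the origin, multiplicity 6) inside |z| < 1. Answer = 6

6


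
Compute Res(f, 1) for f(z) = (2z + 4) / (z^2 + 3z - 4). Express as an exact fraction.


Step 1: Q(z) = z^2 + 3z - 4 = (z - 1)(z + 4)
Step 2: Q'(z) = 2z + 3
Step 3: Q'(1) = 5, P(1) = 6
Step 4: Res = P(1)/Q'(1) = 6/5 = 6/5

6/5


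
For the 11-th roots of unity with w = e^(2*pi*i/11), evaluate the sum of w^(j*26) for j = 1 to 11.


Step 1: The sum sum_{j=1}^{n} w^(k*j) equals n if n | k, else 0.
Step 2: Here n = 11, k = 26
Step 3: Does n divide k? 11 | 26 -> False
Step 4: Sum = 0

0


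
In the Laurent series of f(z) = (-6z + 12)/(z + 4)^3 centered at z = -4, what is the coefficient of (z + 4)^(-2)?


Step 1: Write the numerator in powers of (z + 4): -6z + 12 = -6(z + 4) + (-6*(-4) + 12) = -6(z + 4) + 36
Step 2: Divide by (z + 4)^3: f(z) = 36(z + 4)^(-3) - 6(z + 4)^(-2)
Step 3: This finite sum is the Laurent series of f about z = -4.
Step 4: Coefficient of (z + 4)^(-2) = coefficient of (z + 4) in the re-centred numerator = -6

-6


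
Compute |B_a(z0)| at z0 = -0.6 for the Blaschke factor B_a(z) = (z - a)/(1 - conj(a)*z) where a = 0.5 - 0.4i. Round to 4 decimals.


Step 1: Numerator z0 - a = -0.6 - (0.5 - 0.4i) = -1.1 + 0.4i
Step 2: Denominator 1 - conj(a)*z0 = 1 - (0.5 + 0.4i)*(-0.6) = 1.3 + 0.24i
Step 3: |z0 - a|^2 = (-1.1)^2 + 0.4^2 = 1.37; |1 - conj(a)*z0|^2 = 1.3^2 + 0.24^2 = 1.7476
Step 4: |B_a(-0.6)| = sqrt(1.37 / 1.7476) = sqrt(0.783932)
Step 5: = 0.8854

0.8854


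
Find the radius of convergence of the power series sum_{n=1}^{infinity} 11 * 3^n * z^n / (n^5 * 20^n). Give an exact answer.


Step 1: General term a_n = 11 * 3^n / (n^5 * 20^n)
Step 2: By the root test, |a_n|^(1/n) = 11^(1/n) * 3 / (n^(5/n) * 20) -> 3/20 as n -> infinity (since 11^(1/n) -> 1 and n^(5/n) -> 1)
Step 3: R = 1/lim|a_n|^(1/n) = 20/3

20/3


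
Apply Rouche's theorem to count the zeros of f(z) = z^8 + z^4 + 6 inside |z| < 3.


Step 1: On |z| = 3 the three terms have sizes |z^8| = 3^8 = 6561, |z^4| = 3^4 = 81, |6| = 6
Step 2: The dominant term is g(z) = z^8; let h(z) = z^4 + 6 so f = g + h
Step 3: On |z| = 3: |g| = 6561 and |h| <= 81 + 6 = 87
Step 4: Since 6561 > 87, |h| < |g| on |z| = 3, so by Rouche f has the same number of zeros as g inside |z| < 3
Step 5: g(z) = z^8 has 8 zeros (all at the origin) inside |z| < 3. Answer = 8

8


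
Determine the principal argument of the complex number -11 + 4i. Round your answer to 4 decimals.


Step 1: z = -11 + 4i
Step 2: arg(z) = atan2(4, -11)
Step 3: arg(z) = 2.7928

2.7928


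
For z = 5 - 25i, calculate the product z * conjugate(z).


Step 1: conj(z) = 5 + 25i
Step 2: z * conj(z) = 5^2 + (-25)^2
Step 3: = 25 + 625 = 650

650


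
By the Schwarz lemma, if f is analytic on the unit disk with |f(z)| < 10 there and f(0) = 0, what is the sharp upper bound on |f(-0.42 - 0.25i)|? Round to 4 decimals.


Step 1: g = f/10 maps D -> D with g(0) = 0, so by the Schwarz lemma |g(z)| <= |z|, i.e. |f(z)| <= 10|z|; this is sharp (f(z) = 10z).
Step 2: |z0|^2 = (-0.42)^2 + (-0.25)^2 = 0.2389
Step 3: |z0| = sqrt(0.2389) = 0.488774
Step 4: Best bound = 10 * |z0| = 10 * 0.488774 = 4.8877

4.8877


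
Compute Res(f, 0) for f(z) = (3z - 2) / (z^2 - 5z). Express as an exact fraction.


Step 1: Q(z) = z^2 - 5z = (z)(z - 5)
Step 2: Q'(z) = 2z - 5
Step 3: Q'(0) = -5, P(0) = -2
Step 4: Res = P(0)/Q'(0) = -2/(-5) = 2/5

2/5


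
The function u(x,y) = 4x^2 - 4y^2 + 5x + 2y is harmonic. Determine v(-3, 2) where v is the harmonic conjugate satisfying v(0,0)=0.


Step 1: v_x = -u_y = 8y - 2
Step 2: v_y = u_x = 8x + 5
Step 3: v = 8xy - 2x + 5y + C
Step 4: v(0,0) = 0 => C = 0
Step 5: v(-3, 2) = -32

-32


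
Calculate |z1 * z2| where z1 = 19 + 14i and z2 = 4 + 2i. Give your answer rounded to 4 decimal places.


Step 1: |z1| = sqrt(19^2 + 14^2) = sqrt(557)
Step 2: |z2| = sqrt(4^2 + 2^2) = sqrt(20)
Step 3: |z1*z2| = |z1|*|z2| = sqrt(557) * sqrt(20) = sqrt(557 * 20) = sqrt(11140)
Step 4: = 105.5462

105.5462


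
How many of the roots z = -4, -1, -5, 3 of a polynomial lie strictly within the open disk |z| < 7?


Step 1: Check each root:
  z = -4: |-4| = 4 < 7
  z = -1: |-1| = 1 < 7
  z = -5: |-5| = 5 < 7
  z = 3: |3| = 3 < 7
Step 2: Count = 4

4


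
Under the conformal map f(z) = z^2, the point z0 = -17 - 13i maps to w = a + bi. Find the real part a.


Step 1: z0 = -17 - 13i
Step 2: z0^2 = (-17)^2 - (-13)^2 + 442i
Step 3: real part = 289 - 169 = 120

120


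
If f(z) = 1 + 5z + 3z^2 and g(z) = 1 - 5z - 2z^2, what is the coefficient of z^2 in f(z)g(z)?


Step 1: z^2 term in f*g comes from: (1)*(-2z^2) + (5z)*(-5z) + (3z^2)*(1)
Step 2: = -2 - 25 + 3
Step 3: = -24

-24


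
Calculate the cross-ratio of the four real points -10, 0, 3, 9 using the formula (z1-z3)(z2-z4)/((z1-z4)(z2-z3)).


Step 1: (z1-z3)(z2-z4) = (-13) * (-9) = 117
Step 2: (z1-z4)(z2-z3) = (-19) * (-3) = 57
Step 3: Cross-ratio = 117/57 = 39/19

39/19


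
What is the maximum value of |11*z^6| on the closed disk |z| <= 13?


Step 1: On |z| = 13, |f(z)| = 11 * |z|^6 = 11 * 13^6
Step 2: By maximum modulus principle, maximum is on boundary.
Step 3: Maximum = 11 * 4826809 = 53094899

53094899


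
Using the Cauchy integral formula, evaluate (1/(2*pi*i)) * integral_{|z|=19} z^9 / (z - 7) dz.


Step 1: f(z) = z^9, a = 7 is inside |z| = 19
Step 2: By Cauchy integral formula: (1/(2pi*i)) * integral = f(a)
Step 3: f(7) = 7^9 = 40353607

40353607


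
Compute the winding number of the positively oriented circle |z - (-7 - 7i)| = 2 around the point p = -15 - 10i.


Step 1: Center c = (-7, -7), radius = 2
Step 2: |p - c|^2 = (-8)^2 + (-3)^2 = 73
Step 3: r^2 = 4
Step 4: |p-c| > r so winding number = 0

0


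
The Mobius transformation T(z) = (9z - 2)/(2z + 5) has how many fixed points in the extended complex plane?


Step 1: Fixed points satisfy T(z) = z
Step 2: 2z^2 - 4z + 2 = 0
Step 3: Discriminant = (-4)^2 - 4*2*2 = 0
Step 4: Number of fixed points = 1

1


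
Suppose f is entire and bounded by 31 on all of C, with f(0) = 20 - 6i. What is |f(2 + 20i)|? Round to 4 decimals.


Step 1: By Liouville's theorem, a bounded entire function is constant.
Step 2: f(z) = f(0) = 20 - 6i for all z.
Step 3: |f(w)| = |20 - 6i| = sqrt(400 + 36)
Step 4: = 20.8806

20.8806


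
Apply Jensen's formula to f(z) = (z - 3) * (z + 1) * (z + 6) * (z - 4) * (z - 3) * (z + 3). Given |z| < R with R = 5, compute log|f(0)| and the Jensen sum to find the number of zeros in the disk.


Jensen's formula: (1/2pi)*integral log|f(Re^it)|dt = log|f(0)| + sum_{|a_k|<R} log(R/|a_k|)
Step 1: f(0) = (-3) * 1 * 6 * (-4) * (-3) * 3 = -648
Step 2: log|f(0)| = log|3| + log|-1| + log|-6| + log|4| + log|3| + log|-3| = 6.4739
Step 3: Zeros inside |z| < 5: 3, -1, 4, 3, -3
Step 4: Jensen sum = log(5/3) + log(5/1) + log(5/4) + log(5/3) + log(5/3) = 3.3651
Step 5: n(R) = number of terms in the Jensen sum = count of zeros inside |z| < 5 = 5

5


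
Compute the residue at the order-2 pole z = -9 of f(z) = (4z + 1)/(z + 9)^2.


Step 1: Pole of order 2 at z = -9
Step 2: Res = lim d/dz [(z + 9)^2 * f(z)] as z -> -9
Step 3: (z + 9)^2 * f(z) = 4z + 1
Step 4: d/dz[4z + 1] = 4

4


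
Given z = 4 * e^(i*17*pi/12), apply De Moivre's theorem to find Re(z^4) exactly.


Step 1: By De Moivre's theorem, z^4 = 4^4 * e^(i*4*17*pi/12) = 256 * (cos(17*pi/3) + i*sin(17*pi/3))
Step 2: |z|^4 = 4^4 = 256
Step 3: Reduce the angle mod 2*pi: 17*pi/3 - 4*pi = 5*pi/3
Step 4: cos(5*pi/3) = 1/2
Step 5: Re(z^4) = 256 * 1/2 = 128

128


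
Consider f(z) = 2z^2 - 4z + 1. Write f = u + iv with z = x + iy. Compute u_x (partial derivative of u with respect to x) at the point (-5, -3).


Step 1: f(z) = 2(x+iy)^2 - 4(x+iy) + 1
Step 2: u = 2(x^2 - y^2) - 4x + 1
Step 3: u_x = 4x - 4
Step 4: At (-5, -3): u_x = -20 - 4 = -24

-24


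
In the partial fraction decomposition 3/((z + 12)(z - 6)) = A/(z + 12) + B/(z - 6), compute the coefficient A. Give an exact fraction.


Step 1: Multiply both sides by (z + 12) and set z = -12
Step 2: A = 3 / (-12 - 6)
Step 3: A = 3 / (-18)
Step 4: A = -1/6

-1/6


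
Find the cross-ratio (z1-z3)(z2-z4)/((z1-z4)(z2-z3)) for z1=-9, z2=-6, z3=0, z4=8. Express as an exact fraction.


Step 1: (z1-z3)(z2-z4) = (-9) * (-14) = 126
Step 2: (z1-z4)(z2-z3) = (-17) * (-6) = 102
Step 3: Cross-ratio = 126/102 = 21/17

21/17


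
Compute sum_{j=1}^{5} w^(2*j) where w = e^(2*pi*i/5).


Step 1: The sum sum_{j=1}^{n} w^(k*j) equals n if n | k, else 0.
Step 2: Here n = 5, k = 2
Step 3: Does n divide k? 5 | 2 -> False
Step 4: Sum = 0

0


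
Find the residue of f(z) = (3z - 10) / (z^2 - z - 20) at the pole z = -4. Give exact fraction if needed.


Step 1: Q(z) = z^2 - z - 20 = (z + 4)(z - 5)
Step 2: Q'(z) = 2z - 1
Step 3: Q'(-4) = -9, P(-4) = -22
Step 4: Res = P(-4)/Q'(-4) = -22/(-9) = 22/9

22/9


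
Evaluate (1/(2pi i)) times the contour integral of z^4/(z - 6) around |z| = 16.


Step 1: f(z) = z^4, a = 6 is inside |z| = 16
Step 2: By Cauchy integral formula: (1/(2pi*i)) * integral = f(a)
Step 3: f(6) = 6^4 = 1296

1296


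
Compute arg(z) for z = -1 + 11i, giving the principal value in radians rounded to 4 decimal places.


Step 1: z = -1 + 11i
Step 2: arg(z) = atan2(11, -1)
Step 3: arg(z) = 1.6615

1.6615


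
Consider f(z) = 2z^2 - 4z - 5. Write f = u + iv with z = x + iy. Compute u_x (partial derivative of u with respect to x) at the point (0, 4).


Step 1: f(z) = 2(x+iy)^2 - 4(x+iy) - 5
Step 2: u = 2(x^2 - y^2) - 4x - 5
Step 3: u_x = 4x - 4
Step 4: At (0, 4): u_x = 0 - 4 = -4

-4


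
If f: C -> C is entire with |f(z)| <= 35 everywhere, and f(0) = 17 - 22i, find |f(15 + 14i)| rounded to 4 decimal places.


Step 1: By Liouville's theorem, a bounded entire function is constant.
Step 2: f(z) = f(0) = 17 - 22i for all z.
Step 3: |f(w)| = |17 - 22i| = sqrt(289 + 484)
Step 4: = 27.8029

27.8029


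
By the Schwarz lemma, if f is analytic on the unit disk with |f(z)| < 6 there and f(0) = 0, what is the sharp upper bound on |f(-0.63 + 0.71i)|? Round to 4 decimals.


Step 1: g = f/6 maps D -> D with g(0) = 0, so by the Schwarz lemma |g(z)| <= |z|, i.e. |f(z)| <= 6|z|; this is sharp (f(z) = 6z).
Step 2: |z0|^2 = (-0.63)^2 + 0.71^2 = 0.901
Step 3: |z0| = sqrt(0.901) = 0.94921
Step 4: Best bound = 6 * |z0| = 6 * 0.94921 = 5.6953

5.6953


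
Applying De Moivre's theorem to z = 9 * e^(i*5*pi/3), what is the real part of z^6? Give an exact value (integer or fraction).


Step 1: By De Moivre's theorem, z^6 = 9^6 * e^(i*6*5*pi/3) = 531441 * (cos(10*pi) + i*sin(10*pi))
Step 2: |z|^6 = 9^6 = 531441
Step 3: Reduce the angle mod 2*pi: 10*pi - 10*pi = 0
Step 4: cos(0) = 1
Step 5: Re(z^6) = 531441 * 1 = 531441

531441


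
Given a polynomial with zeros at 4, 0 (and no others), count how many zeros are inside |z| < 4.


Step 1: Check each root:
  z = 4: |4| = 4 >= 4
  z = 0: |0| = 0 < 4
Step 2: Count = 1

1


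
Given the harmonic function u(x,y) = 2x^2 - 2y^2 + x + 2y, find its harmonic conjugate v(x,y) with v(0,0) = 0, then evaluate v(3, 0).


Step 1: v_x = -u_y = 4y - 2
Step 2: v_y = u_x = 4x + 1
Step 3: v = 4xy - 2x + y + C
Step 4: v(0,0) = 0 => C = 0
Step 5: v(3, 0) = -6

-6


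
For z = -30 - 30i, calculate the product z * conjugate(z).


Step 1: conj(z) = -30 + 30i
Step 2: z * conj(z) = (-30)^2 + (-30)^2
Step 3: = 900 + 900 = 1800

1800


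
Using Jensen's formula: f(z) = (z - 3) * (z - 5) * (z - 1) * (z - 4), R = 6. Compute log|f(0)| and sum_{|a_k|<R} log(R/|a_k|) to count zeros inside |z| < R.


Jensen's formula: (1/2pi)*integral log|f(Re^it)|dt = log|f(0)| + sum_{|a_k|<R} log(R/|a_k|)
Step 1: f(0) = (-3) * (-5) * (-1) * (-4) = 60
Step 2: log|f(0)| = log|3| + log|5| + log|1| + log|4| = 4.0943
Step 3: Zeros inside |z| < 6: 3, 5, 1, 4
Step 4: Jensen sum = log(6/3) + log(6/5) + log(6/1) + log(6/4) = 3.0727
Step 5: n(R) = number of terms in the Jensen sum = count of zeros inside |z| < 6 = 4

4


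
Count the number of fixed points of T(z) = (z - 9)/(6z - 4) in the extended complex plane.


Step 1: Fixed points satisfy T(z) = z
Step 2: 6z^2 - 5z + 9 = 0
Step 3: Discriminant = (-5)^2 - 4*6*9 = -191
Step 4: Number of fixed points = 2

2


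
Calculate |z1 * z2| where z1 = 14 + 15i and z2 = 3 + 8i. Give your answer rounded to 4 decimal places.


Step 1: |z1| = sqrt(14^2 + 15^2) = sqrt(421)
Step 2: |z2| = sqrt(3^2 + 8^2) = sqrt(73)
Step 3: |z1*z2| = |z1|*|z2| = sqrt(421) * sqrt(73) = sqrt(421 * 73) = sqrt(30733)
Step 4: = 175.3083

175.3083


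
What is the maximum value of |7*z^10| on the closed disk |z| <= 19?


Step 1: On |z| = 19, |f(z)| = 7 * |z|^10 = 7 * 19^10
Step 2: By maximum modulus principle, maximum is on boundary.
Step 3: Maximum = 7 * 6131066257801 = 42917463804607

42917463804607


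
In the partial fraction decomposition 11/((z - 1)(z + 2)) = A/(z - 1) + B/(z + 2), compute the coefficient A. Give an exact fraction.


Step 1: Multiply both sides by (z - 1) and set z = 1
Step 2: A = 11 / (1 + 2)
Step 3: A = 11 / 3
Step 4: A = 11/3

11/3


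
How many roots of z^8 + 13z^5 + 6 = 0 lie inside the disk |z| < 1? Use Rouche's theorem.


Step 1: On |z| = 1 the three terms have sizes |z^8| = 1^8 = 1, |13z^5| = 13*1^5 = 13, |6| = 6
Step 2: The dominant term is g(z) = 13z^5; let h(z) = z^8 + 6 so f = g + h
Step 3: On |z| = 1: |g| = 13 and |h| <= 1 + 6 = 7
Step 4: Since 13 > 7, |h| < |g| on |z| = 1, so by Rouche f has the same number of zeros as g inside |z| < 1
Step 5: g(z) = 13z^5 has 5 zeros (at the origin, multiplicity 5) inside |z| < 1. Answer = 5

5


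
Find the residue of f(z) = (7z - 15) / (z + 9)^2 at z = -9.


Step 1: Pole of order 2 at z = -9
Step 2: Res = lim d/dz [(z + 9)^2 * f(z)] as z -> -9
Step 3: (z + 9)^2 * f(z) = 7z - 15
Step 4: d/dz[7z - 15] = 7

7


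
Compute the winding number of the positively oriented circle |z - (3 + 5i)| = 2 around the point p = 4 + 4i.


Step 1: Center c = (3, 5), radius = 2
Step 2: |p - c|^2 = 1^2 + (-1)^2 = 2
Step 3: r^2 = 4
Step 4: |p-c| < r so winding number = 1

1


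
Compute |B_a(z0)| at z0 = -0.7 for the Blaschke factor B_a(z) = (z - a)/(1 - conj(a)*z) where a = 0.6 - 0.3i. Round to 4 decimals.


Step 1: Numerator z0 - a = -0.7 - (0.6 - 0.3i) = -1.3 + 0.3i
Step 2: Denominator 1 - conj(a)*z0 = 1 - (0.6 + 0.3i)*(-0.7) = 1.42 + 0.21i
Step 3: |z0 - a|^2 = (-1.3)^2 + 0.3^2 = 1.78; |1 - conj(a)*z0|^2 = 1.42^2 + 0.21^2 = 2.0605
Step 4: |B_a(-0.7)| = sqrt(1.78 / 2.0605) = sqrt(0.863868)
Step 5: = 0.9294

0.9294


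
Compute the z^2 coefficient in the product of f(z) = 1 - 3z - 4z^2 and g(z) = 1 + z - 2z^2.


Step 1: z^2 term in f*g comes from: (1)*(-2z^2) + (-3z)*(z) + (-4z^2)*(1)
Step 2: = -2 - 3 - 4
Step 3: = -9

-9


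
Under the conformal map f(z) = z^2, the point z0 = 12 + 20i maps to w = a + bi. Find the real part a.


Step 1: z0 = 12 + 20i
Step 2: z0^2 = 12^2 - 20^2 + 480i
Step 3: real part = 144 - 400 = -256

-256


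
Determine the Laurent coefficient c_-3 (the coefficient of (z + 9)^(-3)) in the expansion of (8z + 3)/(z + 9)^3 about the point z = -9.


Step 1: Write the numerator in powers of (z + 9): 8z + 3 = 8(z + 9) + (8*(-9) + 3) = 8(z + 9) - 69
Step 2: Divide by (z + 9)^3: f(z) = -69(z + 9)^(-3) + 8(z + 9)^(-2)
Step 3: This finite sum is the Laurent series of f about z = -9.
Step 4: Coefficient of (z + 9)^(-3) = 8*(-9) + 3 = -69

-69


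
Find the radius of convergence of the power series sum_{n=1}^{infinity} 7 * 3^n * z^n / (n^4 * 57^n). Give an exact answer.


Step 1: General term a_n = 7 * 3^n / (n^4 * 57^n)
Step 2: By the root test, |a_n|^(1/n) = 7^(1/n) * 3 / (n^(4/n) * 57) -> 3/57 as n -> infinity (since 7^(1/n) -> 1 and n^(4/n) -> 1)
Step 3: R = 1/lim|a_n|^(1/n) = 57/3 = 19

19


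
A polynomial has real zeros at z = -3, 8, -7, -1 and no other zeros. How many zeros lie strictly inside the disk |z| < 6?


Step 1: Check each root:
  z = -3: |-3| = 3 < 6
  z = 8: |8| = 8 >= 6
  z = -7: |-7| = 7 >= 6
  z = -1: |-1| = 1 < 6
Step 2: Count = 2

2


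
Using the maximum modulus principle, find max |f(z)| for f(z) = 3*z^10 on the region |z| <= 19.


Step 1: On |z| = 19, |f(z)| = 3 * |z|^10 = 3 * 19^10
Step 2: By maximum modulus principle, maximum is on boundary.
Step 3: Maximum = 3 * 6131066257801 = 18393198773403

18393198773403


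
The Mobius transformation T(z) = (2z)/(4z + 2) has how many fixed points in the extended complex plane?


Step 1: Fixed points satisfy T(z) = z
Step 2: 4z^2 = 0
Step 3: Discriminant = 0^2 - 4*4*0 = 0
Step 4: Number of fixed points = 1

1


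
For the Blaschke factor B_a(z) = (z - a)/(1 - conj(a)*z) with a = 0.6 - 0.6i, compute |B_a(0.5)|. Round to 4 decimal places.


Step 1: Numerator z0 - a = 0.5 - (0.6 - 0.6i) = -0.1 + 0.6i
Step 2: Denominator 1 - conj(a)*z0 = 1 - (0.6 + 0.6i)*0.5 = 0.7 - 0.3i
Step 3: |z0 - a|^2 = (-0.1)^2 + 0.6^2 = 0.37; |1 - conj(a)*z0|^2 = 0.7^2 + (-0.3)^2 = 0.58
Step 4: |B_a(0.5)| = sqrt(0.37 / 0.58) = sqrt(0.637931)
Step 5: = 0.7987

0.7987


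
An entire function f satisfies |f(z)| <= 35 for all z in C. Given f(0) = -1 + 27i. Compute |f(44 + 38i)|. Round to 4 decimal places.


Step 1: By Liouville's theorem, a bounded entire function is constant.
Step 2: f(z) = f(0) = -1 + 27i for all z.
Step 3: |f(w)| = |-1 + 27i| = sqrt(1 + 729)
Step 4: = 27.0185

27.0185


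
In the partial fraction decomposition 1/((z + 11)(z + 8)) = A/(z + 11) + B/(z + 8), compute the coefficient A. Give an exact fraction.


Step 1: Multiply both sides by (z + 11) and set z = -11
Step 2: A = 1 / (-11 + 8)
Step 3: A = 1 / (-3)
Step 4: A = -1/3

-1/3


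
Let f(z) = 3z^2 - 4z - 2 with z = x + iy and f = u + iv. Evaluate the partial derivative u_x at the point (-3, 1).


Step 1: f(z) = 3(x+iy)^2 - 4(x+iy) - 2
Step 2: u = 3(x^2 - y^2) - 4x - 2
Step 3: u_x = 6x - 4
Step 4: At (-3, 1): u_x = -18 - 4 = -22

-22


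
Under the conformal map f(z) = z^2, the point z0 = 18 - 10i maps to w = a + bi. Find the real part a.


Step 1: z0 = 18 - 10i
Step 2: z0^2 = 18^2 - (-10)^2 - 360i
Step 3: real part = 324 - 100 = 224

224


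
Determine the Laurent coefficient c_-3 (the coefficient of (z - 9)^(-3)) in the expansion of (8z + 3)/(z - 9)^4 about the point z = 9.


Step 1: Write the numerator in powers of (z - 9): 8z + 3 = 8(z - 9) + (8*9 + 3) = 8(z - 9) + 75
Step 2: Divide by (z - 9)^4: f(z) = 75(z - 9)^(-4) + 8(z - 9)^(-3)
Step 3: This finite sum is the Laurent series of f about z = 9.
Step 4: Coefficient of (z - 9)^(-3) = coefficient of (z - 9) in the re-centred numerator = 8

8


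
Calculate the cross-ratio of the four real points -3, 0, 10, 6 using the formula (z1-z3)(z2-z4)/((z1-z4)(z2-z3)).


Step 1: (z1-z3)(z2-z4) = (-13) * (-6) = 78
Step 2: (z1-z4)(z2-z3) = (-9) * (-10) = 90
Step 3: Cross-ratio = 78/90 = 13/15

13/15


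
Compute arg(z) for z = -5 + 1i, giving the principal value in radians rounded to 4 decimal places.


Step 1: z = -5 + 1i
Step 2: arg(z) = atan2(1, -5)
Step 3: arg(z) = 2.9442

2.9442


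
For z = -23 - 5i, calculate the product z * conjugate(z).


Step 1: conj(z) = -23 + 5i
Step 2: z * conj(z) = (-23)^2 + (-5)^2
Step 3: = 529 + 25 = 554

554


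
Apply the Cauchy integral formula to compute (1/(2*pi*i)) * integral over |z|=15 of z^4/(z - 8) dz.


Step 1: f(z) = z^4, a = 8 is inside |z| = 15
Step 2: By Cauchy integral formula: (1/(2pi*i)) * integral = f(a)
Step 3: f(8) = 8^4 = 4096

4096


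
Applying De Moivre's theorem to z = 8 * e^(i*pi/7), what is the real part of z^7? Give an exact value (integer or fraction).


Step 1: By De Moivre's theorem, z^7 = 8^7 * e^(i*7*pi/7) = 2097152 * (cos(pi) + i*sin(pi))
Step 2: |z|^7 = 8^7 = 2097152
Step 3: The angle pi already lies in [0, 2*pi)
Step 4: cos(pi) = -1
Step 5: Re(z^7) = 2097152 * (-1) = -2097152

-2097152


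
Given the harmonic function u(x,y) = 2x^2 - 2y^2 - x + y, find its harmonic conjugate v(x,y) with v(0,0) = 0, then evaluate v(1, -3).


Step 1: v_x = -u_y = 4y - 1
Step 2: v_y = u_x = 4x - 1
Step 3: v = 4xy - x - y + C
Step 4: v(0,0) = 0 => C = 0
Step 5: v(1, -3) = -10

-10


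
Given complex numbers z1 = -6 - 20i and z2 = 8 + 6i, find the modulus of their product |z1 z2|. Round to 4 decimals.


Step 1: |z1| = sqrt((-6)^2 + (-20)^2) = sqrt(436)
Step 2: |z2| = sqrt(8^2 + 6^2) = sqrt(100)
Step 3: |z1*z2| = |z1|*|z2| = sqrt(436) * sqrt(100) = sqrt(436 * 100) = sqrt(43600)
Step 4: = 208.8061

208.8061


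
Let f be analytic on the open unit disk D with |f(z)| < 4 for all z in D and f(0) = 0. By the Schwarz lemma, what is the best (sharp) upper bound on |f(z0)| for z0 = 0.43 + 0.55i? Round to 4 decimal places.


Step 1: g = f/4 maps D -> D with g(0) = 0, so by the Schwarz lemma |g(z)| <= |z|, i.e. |f(z)| <= 4|z|; this is sharp (f(z) = 4z).
Step 2: |z0|^2 = 0.43^2 + 0.55^2 = 0.4874
Step 3: |z0| = sqrt(0.4874) = 0.69814
Step 4: Best bound = 4 * |z0| = 4 * 0.69814 = 2.7926

2.7926


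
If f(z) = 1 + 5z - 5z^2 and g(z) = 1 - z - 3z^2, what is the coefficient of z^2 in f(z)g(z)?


Step 1: z^2 term in f*g comes from: (1)*(-3z^2) + (5z)*(-z) + (-5z^2)*(1)
Step 2: = -3 - 5 - 5
Step 3: = -13

-13


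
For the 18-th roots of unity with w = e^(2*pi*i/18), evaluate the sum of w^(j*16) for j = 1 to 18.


Step 1: The sum sum_{j=1}^{n} w^(k*j) equals n if n | k, else 0.
Step 2: Here n = 18, k = 16
Step 3: Does n divide k? 18 | 16 -> False
Step 4: Sum = 0

0


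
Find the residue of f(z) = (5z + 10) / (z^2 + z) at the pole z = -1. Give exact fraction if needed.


Step 1: Q(z) = z^2 + z = (z + 1)(z)
Step 2: Q'(z) = 2z + 1
Step 3: Q'(-1) = -1, P(-1) = 5
Step 4: Res = P(-1)/Q'(-1) = 5/(-1) = -5

-5


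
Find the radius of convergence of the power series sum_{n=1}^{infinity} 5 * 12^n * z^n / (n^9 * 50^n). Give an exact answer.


Step 1: General term a_n = 5 * 12^n / (n^9 * 50^n)
Step 2: By the root test, |a_n|^(1/n) = 5^(1/n) * 12 / (n^(9/n) * 50) -> 12/50 as n -> infinity (since 5^(1/n) -> 1 and n^(9/n) -> 1)
Step 3: R = 1/lim|a_n|^(1/n) = 50/12 = 25/6

25/6


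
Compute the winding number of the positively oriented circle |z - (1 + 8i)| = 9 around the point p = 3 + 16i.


Step 1: Center c = (1, 8), radius = 9
Step 2: |p - c|^2 = 2^2 + 8^2 = 68
Step 3: r^2 = 81
Step 4: |p-c| < r so winding number = 1

1


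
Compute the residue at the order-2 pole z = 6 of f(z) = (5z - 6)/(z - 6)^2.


Step 1: Pole of order 2 at z = 6
Step 2: Res = lim d/dz [(z - 6)^2 * f(z)] as z -> 6
Step 3: (z - 6)^2 * f(z) = 5z - 6
Step 4: d/dz[5z - 6] = 5

5
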